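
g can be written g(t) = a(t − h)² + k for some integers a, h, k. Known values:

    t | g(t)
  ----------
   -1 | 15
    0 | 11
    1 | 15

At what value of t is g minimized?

0

First differences -4, 4; second difference 8 = 2a, so a = 4.
Expanding, the t-coefficient is −2ah = -8h; matching it to the data gives h = 0, and then k = 11.
So g(t) = 4(t + 0)² + 11.
Hence h = 0.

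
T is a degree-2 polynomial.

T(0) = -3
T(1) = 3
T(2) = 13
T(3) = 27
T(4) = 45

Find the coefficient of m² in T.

2

First differences: 6, 10, 14, 18. Second differences: 4, 4, 4.
Level-2 differences are constant, so T has degree 2.
Fitting a degree-2 polynomial gives T(m) = 2m² + 4m - 3.
The coefficient of m² is 2.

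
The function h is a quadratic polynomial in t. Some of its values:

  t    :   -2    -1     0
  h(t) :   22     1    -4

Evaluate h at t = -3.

Write h(t) = at² + bt + c; the 3 given values yield a linear system in the 3 coefficients.
Solving, h(t) = 8t² + 3t - 4.
Then h(-3) = 59.

59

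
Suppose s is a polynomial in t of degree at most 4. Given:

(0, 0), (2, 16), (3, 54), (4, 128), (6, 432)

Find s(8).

1024

Write s(t) = at^4 + bt³ + ct² + dt + e; the 5 given values yield a linear system in the 5 coefficients.
Solving, the leading coefficient vanishes, and s(t) = 2t³.
Then s(8) = 1024.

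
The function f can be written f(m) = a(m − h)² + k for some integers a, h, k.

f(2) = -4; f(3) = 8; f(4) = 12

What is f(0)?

First differences 12, 4; second difference -8 = 2a, so a = -4.
Expanding, the m-coefficient is −2ah = 8h; matching it to the data gives h = 4, and then k = 12.
So f(m) = -4(m − 4)² + 12.
f(0) = -4·(-4)² + 12 = -52.

-52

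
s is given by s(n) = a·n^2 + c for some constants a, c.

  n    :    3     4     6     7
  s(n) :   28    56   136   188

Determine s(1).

From s(3) = 28 and s(4) = 56: 9a + c = 28 and 16a + c = 56.
Subtracting: 7a = 28, so a = 4; then c = 28 − 4·9 = -8.
So s(n) = 4n² − 8, and s(1) = -4.

-4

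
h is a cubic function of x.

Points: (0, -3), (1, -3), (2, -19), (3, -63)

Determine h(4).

Write h(x) = ax³ + bx² + cx + d; the 4 given values yield a linear system in the 4 coefficients.
Solving, h(x) = -2x³ - 2x² + 4x - 3.
Then h(4) = -147.

-147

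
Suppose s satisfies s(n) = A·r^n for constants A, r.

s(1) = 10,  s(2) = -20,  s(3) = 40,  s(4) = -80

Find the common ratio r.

-2

Consecutive ratio: -20/10 = -2, and 40/(-20) = -2, so r = -2.
Then A·(-2)^1 = 10 gives A = -5, and s(n) = -5·(-2)^n.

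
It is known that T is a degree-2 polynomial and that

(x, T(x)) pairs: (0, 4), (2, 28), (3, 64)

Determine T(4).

116

Write T(x) = ax² + bx + c; the 3 given values yield a linear system in the 3 coefficients.
Solving, T(x) = 8x² - 4x + 4.
Then T(4) = 116.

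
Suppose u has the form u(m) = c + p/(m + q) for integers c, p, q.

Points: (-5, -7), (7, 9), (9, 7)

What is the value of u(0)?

-47

(u(m) − c)(m + q) = p for each data point; the three points give a linear system in c and q, then p follows.
Solving: c = 1, q = -1, p = 48, so u(m) = 1 + 48/(m − 1).
Then u(0) = 1 + 48/(-1) = -47.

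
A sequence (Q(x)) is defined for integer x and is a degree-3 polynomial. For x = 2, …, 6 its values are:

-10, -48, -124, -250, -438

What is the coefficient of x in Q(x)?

First differences: -38, -76, -126, -188. Second differences: -38, -50, -62. Third differences: -12, -12.
Level-3 differences are constant, so Q has degree 3.
Fitting a degree-3 polynomial gives Q(x) = -2x³ - x² + 5x.
The coefficient of x is 5.

5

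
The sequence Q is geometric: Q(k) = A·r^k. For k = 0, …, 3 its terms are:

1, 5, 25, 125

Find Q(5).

Consecutive ratio: 5/1 = 5, and 25/5 = 5, so r = 5.
Then A·5^0 = 1 gives A = 1, and Q(k) = 1·5^k.
Q(5) = 1·5^5 = 3125.

3125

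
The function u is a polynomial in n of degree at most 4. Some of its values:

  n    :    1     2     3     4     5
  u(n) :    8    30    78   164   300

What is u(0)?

0

First differences: 22, 48, 86, 136. Second differences: 26, 38, 50. Third differences: 12, 12.
Level-3 differences are constant, so u has degree 3.
Fitting a degree-3 polynomial gives u(n) = 2n³ + n² + 5n.
The constant term is u(0) = 0.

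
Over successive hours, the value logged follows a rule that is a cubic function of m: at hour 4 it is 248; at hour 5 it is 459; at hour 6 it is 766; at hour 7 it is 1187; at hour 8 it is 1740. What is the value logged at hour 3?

115

Write the value at m as h(m).
First differences: 211, 307, 421, 553. Second differences: 96, 114, 132. Third differences: 18, 18.
Level-3 differences are constant, so h has degree 3.
Fitting a degree-3 polynomial gives h(m) = 3m³ + 3m² + m + 4.
Then h(3) = 115.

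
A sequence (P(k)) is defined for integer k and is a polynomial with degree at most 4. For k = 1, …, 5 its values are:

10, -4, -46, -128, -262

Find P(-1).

First differences: -14, -42, -82, -134. Second differences: -28, -40, -52. Third differences: -12, -12.
Level-3 differences are constant, so P has degree 3.
Fitting a degree-3 polynomial gives P(k) = -2k³ - 2k² + 6k + 8.
Then P(-1) = 2.

2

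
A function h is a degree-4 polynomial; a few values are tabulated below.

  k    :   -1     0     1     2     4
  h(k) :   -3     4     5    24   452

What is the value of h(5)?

1149

Write h(k) = ak^4 + bk³ + ck² + dk + e; the 5 given values yield a linear system in the 5 coefficients.
Solving, h(k) = 2k^4 - 5k² + 4k + 4.
Then h(5) = 1149.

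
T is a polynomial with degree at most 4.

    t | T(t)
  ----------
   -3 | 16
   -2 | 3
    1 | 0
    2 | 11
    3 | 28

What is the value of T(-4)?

35

Write T(t) = at^4 + bt³ + ct² + dt + e; the 5 given values yield a linear system in the 5 coefficients.
Solving, the top 2 coefficients vanish, and T(t) = 3t² + 2t - 5.
Then T(-4) = 35.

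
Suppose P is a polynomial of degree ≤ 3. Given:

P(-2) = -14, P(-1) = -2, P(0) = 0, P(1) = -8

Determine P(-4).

First differences: 12, 2, -8. Second differences: -10, -10.
Level-2 differences are constant, so P has degree 2.
Fitting a degree-2 polynomial gives P(k) = -5k² - 3k.
Then P(-4) = -68.

-68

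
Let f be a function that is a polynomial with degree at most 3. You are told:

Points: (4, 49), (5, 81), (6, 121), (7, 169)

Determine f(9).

289

First differences: 32, 40, 48. Second differences: 8, 8.
Level-2 differences are constant, so f has degree 2.
Fitting a degree-2 polynomial gives f(x) = 4x² - 4x + 1.
Then f(9) = 289.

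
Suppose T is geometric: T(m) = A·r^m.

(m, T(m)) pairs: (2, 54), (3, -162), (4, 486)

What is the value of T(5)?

Consecutive ratio: -162/54 = -3, and 486/(-162) = -3, so r = -3.
Then A·(-3)^2 = 54 gives A = 6, and T(m) = 6·(-3)^m.
T(5) = 6·(-3)^5 = -1458.

-1458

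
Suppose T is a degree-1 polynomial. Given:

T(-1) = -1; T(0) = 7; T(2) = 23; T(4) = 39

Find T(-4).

-25

Write T(m) = am + b; the 4 given values yield a linear system in the 2 coefficients.
Solving, T(m) = 8m + 7.
Then T(-4) = -25.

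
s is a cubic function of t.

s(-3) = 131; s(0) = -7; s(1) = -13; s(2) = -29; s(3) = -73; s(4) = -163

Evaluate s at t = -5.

503

Write s(t) = at³ + bt² + ct + d; the 6 given values yield a linear system in the 4 coefficients.
Solving, s(t) = -3t³ + 4t² - 7t - 7.
Then s(-5) = 503.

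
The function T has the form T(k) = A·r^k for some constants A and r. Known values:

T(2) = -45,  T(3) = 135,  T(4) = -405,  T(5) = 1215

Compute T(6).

Consecutive ratio: 135/(-45) = -3, and -405/135 = -3, so r = -3.
Then A·(-3)^2 = -45 gives A = -5, and T(k) = -5·(-3)^k.
T(6) = -5·(-3)^6 = -3645.

-3645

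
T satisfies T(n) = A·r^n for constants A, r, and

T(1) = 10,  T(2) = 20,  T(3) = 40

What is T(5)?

Consecutive ratio: 20/10 = 2, and 40/20 = 2, so r = 2.
Then A·2^1 = 10 gives A = 5, and T(n) = 5·2^n.
T(5) = 5·2^5 = 160.

160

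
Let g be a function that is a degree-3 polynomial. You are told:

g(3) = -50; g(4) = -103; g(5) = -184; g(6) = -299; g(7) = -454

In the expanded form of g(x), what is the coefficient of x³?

First differences: -53, -81, -115, -155. Second differences: -28, -34, -40. Third differences: -6, -6.
Level-3 differences are constant, so g has degree 3.
Fitting a degree-3 polynomial gives g(x) = -x³ - 2x² - 2x + 1.
The coefficient of x³ is -1.

-1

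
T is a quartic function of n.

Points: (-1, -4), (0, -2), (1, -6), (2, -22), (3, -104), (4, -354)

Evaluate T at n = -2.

-54

First differences: 2, -4, -16, -82, -250. Second differences: -6, -12, -66, -168. Third differences: -6, -54, -102. Fourth differences: -48, -48.
Level-4 differences are constant, so T has degree 4.
Fitting a degree-4 polynomial gives T(n) = -2n^4 + 3n³ - n² - 4n - 2.
Then T(-2) = -54.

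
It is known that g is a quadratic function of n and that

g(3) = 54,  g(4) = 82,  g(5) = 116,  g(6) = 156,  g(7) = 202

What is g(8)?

254

First differences: 28, 34, 40, 46. Second differences: 6, 6, 6.
Level-2 differences are constant, so g has degree 2.
Extending the table by one column gives the next first difference 52, so g(8) = 202 + 52 = 254.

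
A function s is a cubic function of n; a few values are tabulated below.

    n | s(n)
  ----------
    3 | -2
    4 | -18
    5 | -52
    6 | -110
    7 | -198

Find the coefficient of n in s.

First differences: -16, -34, -58, -88. Second differences: -18, -24, -30. Third differences: -6, -6.
Level-3 differences are constant, so s has degree 3.
Fitting a degree-3 polynomial gives s(n) = -n³ + 3n² - 2.
The coefficient of n is 0.

0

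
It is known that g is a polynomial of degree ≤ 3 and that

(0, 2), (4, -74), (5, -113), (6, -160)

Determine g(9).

-349

Write g(m) = am³ + bm² + cm + d; the 4 given values yield a linear system in the 4 coefficients.
Solving, the leading coefficient vanishes, and g(m) = -4m² - 3m + 2.
Then g(9) = -349.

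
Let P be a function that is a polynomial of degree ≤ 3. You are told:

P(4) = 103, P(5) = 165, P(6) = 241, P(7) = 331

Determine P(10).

685

First differences: 62, 76, 90. Second differences: 14, 14.
Level-2 differences are constant, so P has degree 2.
Fitting a degree-2 polynomial gives P(k) = 7k² - k - 5.
Then P(10) = 685.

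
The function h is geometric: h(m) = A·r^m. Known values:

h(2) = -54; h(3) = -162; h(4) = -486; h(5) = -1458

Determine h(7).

Consecutive ratio: -162/(-54) = 3, and -486/(-162) = 3, so r = 3.
Then A·3^2 = -54 gives A = -6, and h(m) = -6·3^m.
h(7) = -6·3^7 = -13122.

-13122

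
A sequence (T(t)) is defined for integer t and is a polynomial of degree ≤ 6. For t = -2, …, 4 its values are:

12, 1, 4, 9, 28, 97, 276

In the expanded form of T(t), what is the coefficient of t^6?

0

Write T(t) = at^6 + bt^5 + ct^4 + dt³ + et² + pt + q; the 7 given values yield a linear system in the 7 coefficients.
Solving, the top 2 coefficients vanish, and T(t) = t^4 + 4t + 4.
The coefficient of t^6 is 0.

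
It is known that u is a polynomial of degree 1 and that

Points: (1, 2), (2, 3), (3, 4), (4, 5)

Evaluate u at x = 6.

7

First differences: 1, 1, 1.
Level-1 differences are constant, so u has degree 1.
Fitting a degree-1 polynomial gives u(x) = x + 1.
Then u(6) = 7.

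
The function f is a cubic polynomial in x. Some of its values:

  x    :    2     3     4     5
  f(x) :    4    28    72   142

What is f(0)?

Write f(x) = ax³ + bx² + cx + d; the 4 given values yield a linear system in the 4 coefficients.
Solving, f(x) = x³ + x² - 8.
The constant term is f(0) = -8.

-8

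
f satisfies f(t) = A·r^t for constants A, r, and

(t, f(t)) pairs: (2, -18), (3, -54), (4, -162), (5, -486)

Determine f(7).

-4374

Consecutive ratio: -54/(-18) = 3, and -162/(-54) = 3, so r = 3.
Then A·3^2 = -18 gives A = -2, and f(t) = -2·3^t.
f(7) = -2·3^7 = -4374.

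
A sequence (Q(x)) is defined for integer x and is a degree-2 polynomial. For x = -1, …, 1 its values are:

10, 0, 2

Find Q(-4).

112

Write Q(x) = ax² + bx + c; the 3 given values yield a linear system in the 3 coefficients.
Solving, Q(x) = 6x² - 4x.
Then Q(-4) = 112.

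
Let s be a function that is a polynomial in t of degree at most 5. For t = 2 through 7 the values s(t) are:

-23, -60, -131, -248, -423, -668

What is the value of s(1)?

-8

First differences: -37, -71, -117, -175, -245. Second differences: -34, -46, -58, -70. Third differences: -12, -12, -12.
Level-3 differences are constant, so s has degree 3.
Fitting a degree-3 polynomial gives s(t) = -2t³ + t² - 4t - 3.
Then s(1) = -8.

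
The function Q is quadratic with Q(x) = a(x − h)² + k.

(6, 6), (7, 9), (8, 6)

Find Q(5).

First differences 3, -3; second difference -6 = 2a, so a = -3.
Expanding, the x-coefficient is −2ah = 6h; matching it to the data gives h = 7, and then k = 9.
So Q(x) = -3(x − 7)² + 9.
Q(5) = -3·(-2)² + 9 = -3.

-3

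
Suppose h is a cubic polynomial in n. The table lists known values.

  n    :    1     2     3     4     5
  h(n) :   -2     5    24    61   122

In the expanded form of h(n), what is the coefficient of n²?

0

First differences: 7, 19, 37, 61. Second differences: 12, 18, 24. Third differences: 6, 6.
Level-3 differences are constant, so h has degree 3.
Fitting a degree-3 polynomial gives h(n) = n³ - 3.
The coefficient of n² is 0.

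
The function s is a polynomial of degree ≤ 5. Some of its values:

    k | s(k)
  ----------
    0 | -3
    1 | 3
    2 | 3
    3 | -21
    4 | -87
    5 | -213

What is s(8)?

Write s(k) = ak^5 + bk^4 + ck³ + dk² + ek + p; the 6 given values yield a linear system in the 6 coefficients.
Solving, the top 2 coefficients vanish, and s(k) = -3k³ + 6k² + 3k - 3.
Then s(8) = -1131.

-1131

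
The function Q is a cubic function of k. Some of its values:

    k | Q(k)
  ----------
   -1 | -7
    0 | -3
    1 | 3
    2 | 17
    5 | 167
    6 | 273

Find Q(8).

Write Q(k) = ak³ + bk² + ck + d; the 6 given values yield a linear system in the 4 coefficients.
Solving, Q(k) = k³ + k² + 4k - 3.
Then Q(8) = 605.

605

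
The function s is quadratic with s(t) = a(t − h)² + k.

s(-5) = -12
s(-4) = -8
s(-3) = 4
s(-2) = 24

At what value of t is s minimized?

First differences 4, 12, 20; second difference 8 = 2a, so a = 4.
Expanding, the t-coefficient is −2ah = -8h; matching it to the data gives h = -5, and then k = -12.
So s(t) = 4(t + 5)² − 12.
Hence h = -5.

-5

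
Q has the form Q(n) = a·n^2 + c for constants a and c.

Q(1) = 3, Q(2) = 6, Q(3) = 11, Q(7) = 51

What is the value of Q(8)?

66

From Q(1) = 3 and Q(2) = 6: 1a + c = 3 and 4a + c = 6.
Subtracting: 3a = 3, so a = 1; then c = 3 − 1·1 = 2.
So Q(n) = 1n² + 2, and Q(8) = 66.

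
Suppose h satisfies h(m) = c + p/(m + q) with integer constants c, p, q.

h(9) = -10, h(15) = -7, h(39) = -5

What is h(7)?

-13

(h(m) − c)(m + q) = p for each data point; the three points give a linear system in c and q, then p follows.
Solving: c = -4, q = -3, p = -36, so h(m) = -4 − 36/(m − 3).
Then h(7) = -4 − 36/4 = -13.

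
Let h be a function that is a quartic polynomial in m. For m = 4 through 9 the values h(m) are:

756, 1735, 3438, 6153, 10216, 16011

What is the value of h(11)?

34573

First differences: 979, 1703, 2715, 4063, 5795. Second differences: 724, 1012, 1348, 1732. Third differences: 288, 336, 384. Fourth differences: 48, 48.
Level-4 differences are constant, so h has degree 4.
Fitting a degree-4 polynomial gives h(m) = 2m^4 + 4m³ - 3m.
Then h(11) = 34573.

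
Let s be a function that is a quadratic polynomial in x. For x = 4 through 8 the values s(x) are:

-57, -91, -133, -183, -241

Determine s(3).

-31

Write s(x) = ax² + bx + c; the 5 given values yield a linear system in the 3 coefficients.
Solving, s(x) = -4x² + 2x - 1.
Then s(3) = -31.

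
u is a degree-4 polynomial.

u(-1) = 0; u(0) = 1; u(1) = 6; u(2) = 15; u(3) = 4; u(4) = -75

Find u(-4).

First differences: 1, 5, 9, -11, -79. Second differences: 4, 4, -20, -68. Third differences: 0, -24, -48. Fourth differences: -24, -24.
Level-4 differences are constant, so u has degree 4.
Fitting a degree-4 polynomial gives u(x) = -x^4 + 2x³ + 3x² + x + 1.
Then u(-4) = -339.

-339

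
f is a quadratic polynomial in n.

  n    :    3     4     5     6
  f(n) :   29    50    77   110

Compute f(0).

First differences: 21, 27, 33. Second differences: 6, 6.
Level-2 differences are constant, so f has degree 2.
Fitting a degree-2 polynomial gives f(n) = 3n² + 2.
Then f(0) = 2.

2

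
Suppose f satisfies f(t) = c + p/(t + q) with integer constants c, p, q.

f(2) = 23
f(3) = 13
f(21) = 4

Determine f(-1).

(f(t) − c)(t + q) = p for each data point; the three points give a linear system in c and q, then p follows.
Solving: c = 3, q = -1, p = 20, so f(t) = 3 + 20/(t − 1).
Then f(-1) = 3 + 20/(-2) = -7.

-7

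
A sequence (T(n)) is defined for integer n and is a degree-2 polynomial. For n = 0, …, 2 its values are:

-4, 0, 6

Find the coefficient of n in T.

3

Write T(n) = an² + bn + c; the 3 given values yield a linear system in the 3 coefficients.
Solving, T(n) = n² + 3n - 4.
The coefficient of n is 3.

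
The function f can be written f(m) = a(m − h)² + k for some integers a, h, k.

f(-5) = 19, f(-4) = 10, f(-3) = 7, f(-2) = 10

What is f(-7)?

First differences -9, -3, 3; second difference 6 = 2a, so a = 3.
Expanding, the m-coefficient is −2ah = -6h; matching it to the data gives h = -3, and then k = 7.
So f(m) = 3(m + 3)² + 7.
f(-7) = 3·(-4)² + 7 = 55.

55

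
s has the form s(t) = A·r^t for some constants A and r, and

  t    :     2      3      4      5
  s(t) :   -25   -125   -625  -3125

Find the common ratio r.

Consecutive ratio: -125/(-25) = 5, and -625/(-125) = 5, so r = 5.
Then A·5^2 = -25 gives A = -1, and s(t) = -1·5^t.

5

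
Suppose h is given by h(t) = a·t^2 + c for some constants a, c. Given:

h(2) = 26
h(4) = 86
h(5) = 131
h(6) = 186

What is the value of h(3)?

From h(2) = 26 and h(4) = 86: 4a + c = 26 and 16a + c = 86.
Subtracting: 12a = 60, so a = 5; then c = 26 − 5·4 = 6.
So h(t) = 5t² + 6, and h(3) = 51.

51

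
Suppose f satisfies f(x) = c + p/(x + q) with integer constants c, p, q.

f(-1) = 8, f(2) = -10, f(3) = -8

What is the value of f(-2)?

2

(f(x) − c)(x + q) = p for each data point; the three points give a linear system in c and q, then p follows.
Solving: c = -4, q = 0, p = -12, so f(x) = -4 − 12/(x + 0).
Then f(-2) = -4 − 12/(-2) = 2.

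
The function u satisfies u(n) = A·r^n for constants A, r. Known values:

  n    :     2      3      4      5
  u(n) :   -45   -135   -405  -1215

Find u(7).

-10935

Consecutive ratio: -135/(-45) = 3, and -405/(-135) = 3, so r = 3.
Then A·3^2 = -45 gives A = -5, and u(n) = -5·3^n.
u(7) = -5·3^7 = -10935.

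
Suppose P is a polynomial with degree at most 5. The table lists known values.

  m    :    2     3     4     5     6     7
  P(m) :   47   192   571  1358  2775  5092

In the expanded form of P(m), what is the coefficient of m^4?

First differences: 145, 379, 787, 1417, 2317. Second differences: 234, 408, 630, 900. Third differences: 174, 222, 270. Fourth differences: 48, 48.
Level-4 differences are constant, so P has degree 4.
Fitting a degree-4 polynomial gives P(m) = 2m^4 + m³ - 2m² + 6m + 3.
The coefficient of m^4 is 2.

2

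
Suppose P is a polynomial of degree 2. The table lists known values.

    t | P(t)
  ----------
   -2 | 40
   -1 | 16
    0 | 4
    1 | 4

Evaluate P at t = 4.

First differences: -24, -12, 0. Second differences: 12, 12.
Level-2 differences are constant, so P has degree 2.
Fitting a degree-2 polynomial gives P(t) = 6t² - 6t + 4.
Then P(4) = 76.

76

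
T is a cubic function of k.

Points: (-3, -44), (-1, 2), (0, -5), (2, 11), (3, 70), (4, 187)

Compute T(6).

Write T(k) = ak³ + bk² + ck + d; the 6 given values yield a linear system in the 4 coefficients.
Solving, T(k) = 3k³ + 2k² - 8k - 5.
Then T(6) = 667.

667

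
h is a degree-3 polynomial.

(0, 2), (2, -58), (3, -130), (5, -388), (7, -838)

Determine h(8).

-1150

Write h(x) = ax³ + bx² + cx + d; the 5 given values yield a linear system in the 4 coefficients.
Solving, h(x) = -x³ - 9x² - 8x + 2.
Then h(8) = -1150.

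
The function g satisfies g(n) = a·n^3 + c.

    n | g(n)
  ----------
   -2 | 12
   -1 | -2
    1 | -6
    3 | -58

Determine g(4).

-132

From g(-2) = 12 and g(-1) = -2: -8a + c = 12 and -1a + c = -2.
Subtracting: 7a = -14, so a = -2; then c = 12 − (-2)·(-8) = -4.
So g(n) = -2n³ − 4, and g(4) = -132.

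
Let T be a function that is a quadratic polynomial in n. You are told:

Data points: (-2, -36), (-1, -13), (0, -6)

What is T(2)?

-40

Write T(n) = an² + bn + c; the 3 given values yield a linear system in the 3 coefficients.
Solving, T(n) = -8n² - n - 6.
Then T(2) = -40.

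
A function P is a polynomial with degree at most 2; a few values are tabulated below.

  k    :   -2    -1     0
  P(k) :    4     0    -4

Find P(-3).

First differences: -4, -4.
Level-1 differences are constant, so P has degree 1.
Fitting a degree-1 polynomial gives P(k) = -4k - 4.
Then P(-3) = 8.

8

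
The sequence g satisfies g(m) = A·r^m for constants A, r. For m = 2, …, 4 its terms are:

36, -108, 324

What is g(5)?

Consecutive ratio: -108/36 = -3, and 324/(-108) = -3, so r = -3.
Then A·(-3)^2 = 36 gives A = 4, and g(m) = 4·(-3)^m.
g(5) = 4·(-3)^5 = -972.

-972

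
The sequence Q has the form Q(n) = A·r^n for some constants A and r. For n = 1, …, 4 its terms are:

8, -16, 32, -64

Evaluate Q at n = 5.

128

Consecutive ratio: -16/8 = -2, and 32/(-16) = -2, so r = -2.
Then A·(-2)^1 = 8 gives A = -4, and Q(n) = -4·(-2)^n.
Q(5) = -4·(-2)^5 = 128.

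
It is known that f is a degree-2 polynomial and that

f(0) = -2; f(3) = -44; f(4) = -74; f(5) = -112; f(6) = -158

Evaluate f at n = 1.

Write f(n) = an² + bn + c; the 5 given values yield a linear system in the 3 coefficients.
Solving, f(n) = -4n² - 2n - 2.
Then f(1) = -8.

-8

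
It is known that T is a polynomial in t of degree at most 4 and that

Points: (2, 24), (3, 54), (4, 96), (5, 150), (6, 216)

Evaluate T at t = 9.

486

Write T(t) = at^4 + bt³ + ct² + dt + e; the 5 given values yield a linear system in the 5 coefficients.
Solving, the top 2 coefficients vanish, and T(t) = 6t².
Then T(9) = 486.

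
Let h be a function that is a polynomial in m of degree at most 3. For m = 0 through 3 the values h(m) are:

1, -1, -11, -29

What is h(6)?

-131

First differences: -2, -10, -18. Second differences: -8, -8.
Level-2 differences are constant, so h has degree 2.
Fitting a degree-2 polynomial gives h(m) = -4m² + 2m + 1.
Then h(6) = -131.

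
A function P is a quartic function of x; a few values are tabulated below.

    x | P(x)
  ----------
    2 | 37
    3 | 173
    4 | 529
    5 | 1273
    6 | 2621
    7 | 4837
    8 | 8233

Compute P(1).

1

Write P(x) = ax^4 + bx³ + cx² + dx + e; the 7 given values yield a linear system in the 5 coefficients.
Solving, P(x) = 2x^4 + 6x - 7.
Then P(1) = 1.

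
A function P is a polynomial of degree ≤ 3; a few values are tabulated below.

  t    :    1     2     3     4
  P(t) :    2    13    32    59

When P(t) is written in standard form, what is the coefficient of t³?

0

First differences: 11, 19, 27. Second differences: 8, 8.
Level-2 differences are constant, so P has degree 2.
Fitting a degree-2 polynomial gives P(t) = 4t² - t - 1.
The coefficient of t³ is 0.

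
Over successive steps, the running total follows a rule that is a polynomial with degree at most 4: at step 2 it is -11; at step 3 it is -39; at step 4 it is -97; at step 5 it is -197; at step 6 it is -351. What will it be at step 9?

Write the value at n as Q(n).
First differences: -28, -58, -100, -154. Second differences: -30, -42, -54. Third differences: -12, -12.
Level-3 differences are constant, so Q has degree 3.
Fitting a degree-3 polynomial gives Q(n) = -2n³ + 3n² - 5n + 3.
Then Q(9) = -1257.

-1257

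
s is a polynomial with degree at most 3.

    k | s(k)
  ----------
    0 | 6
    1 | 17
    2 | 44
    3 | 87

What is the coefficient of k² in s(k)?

8

Write s(k) = ak³ + bk² + ck + d; the 4 given values yield a linear system in the 4 coefficients.
Solving, the leading coefficient vanishes, and s(k) = 8k² + 3k + 6.
The coefficient of k² is 8.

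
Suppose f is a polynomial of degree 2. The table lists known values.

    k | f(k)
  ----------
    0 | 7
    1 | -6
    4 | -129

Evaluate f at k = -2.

-9

Write f(k) = ak² + bk + c; the 3 given values yield a linear system in the 3 coefficients.
Solving, f(k) = -7k² - 6k + 7.
Then f(-2) = -9.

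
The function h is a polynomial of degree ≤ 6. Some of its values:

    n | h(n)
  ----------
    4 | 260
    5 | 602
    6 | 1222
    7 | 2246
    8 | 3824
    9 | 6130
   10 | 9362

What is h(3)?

94

Write h(n) = an^6 + bn^5 + cn^4 + dn³ + en² + pn + q; the 7 given values yield a linear system in the 7 coefficients.
Solving, the top 2 coefficients vanish, and h(n) = n^4 - n³ + 3n² + 7n - 8.
Then h(3) = 94.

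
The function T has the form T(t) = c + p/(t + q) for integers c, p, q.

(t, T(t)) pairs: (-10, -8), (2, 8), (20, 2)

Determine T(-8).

(T(t) − c)(t + q) = p for each data point; the three points give a linear system in c and q, then p follows.
Solving: c = 0, q = 4, p = 48, so T(t) = 48/(t + 4).
Then T(-8) = 0 + 48/(-4) = -12.

-12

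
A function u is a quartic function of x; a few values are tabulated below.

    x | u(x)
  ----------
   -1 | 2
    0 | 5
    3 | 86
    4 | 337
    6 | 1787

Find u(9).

8672

Write u(x) = ax^4 + bx³ + cx² + dx + e; the 5 given values yield a linear system in the 5 coefficients.
Solving, u(x) = x^4 + 4x³ - 9x² - 9x + 5.
Then u(9) = 8672.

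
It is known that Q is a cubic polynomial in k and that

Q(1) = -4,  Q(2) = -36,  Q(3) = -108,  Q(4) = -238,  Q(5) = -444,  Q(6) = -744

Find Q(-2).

First differences: -32, -72, -130, -206, -300. Second differences: -40, -58, -76, -94. Third differences: -18, -18, -18.
Level-3 differences are constant, so Q has degree 3.
Fitting a degree-3 polynomial gives Q(k) = -3k³ - 2k² - 5k + 6.
Then Q(-2) = 32.

32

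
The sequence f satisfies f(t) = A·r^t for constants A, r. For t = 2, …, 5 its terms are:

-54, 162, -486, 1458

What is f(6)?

-4374

Consecutive ratio: 162/(-54) = -3, and -486/162 = -3, so r = -3.
Then A·(-3)^2 = -54 gives A = -6, and f(t) = -6·(-3)^t.
f(6) = -6·(-3)^6 = -4374.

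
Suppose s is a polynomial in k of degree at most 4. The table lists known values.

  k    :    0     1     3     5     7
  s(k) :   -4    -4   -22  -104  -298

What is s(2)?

-8

Write s(k) = ak^4 + bk³ + ck² + dk + e; the 5 given values yield a linear system in the 5 coefficients.
Solving, the leading coefficient vanishes, and s(k) = -k³ + k² - 4.
Then s(2) = -8.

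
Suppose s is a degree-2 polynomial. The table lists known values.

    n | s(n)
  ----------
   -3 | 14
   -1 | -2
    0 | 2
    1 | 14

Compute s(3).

Write s(n) = an² + bn + c; the 4 given values yield a linear system in the 3 coefficients.
Solving, s(n) = 4n² + 8n + 2.
Then s(3) = 62.

62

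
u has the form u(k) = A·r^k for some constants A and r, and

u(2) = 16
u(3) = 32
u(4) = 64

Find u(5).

Consecutive ratio: 32/16 = 2, and 64/32 = 2, so r = 2.
Then A·2^2 = 16 gives A = 4, and u(k) = 4·2^k.
u(5) = 4·2^5 = 128.

128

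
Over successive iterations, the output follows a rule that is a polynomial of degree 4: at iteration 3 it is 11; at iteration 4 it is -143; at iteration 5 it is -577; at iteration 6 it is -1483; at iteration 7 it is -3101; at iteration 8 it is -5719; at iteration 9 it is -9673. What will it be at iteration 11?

-23173

Write the value at t as h(t).
Write h(t) = at^4 + bt³ + ct² + dt + e; the 7 given values yield a linear system in the 5 coefficients.
Solving, h(t) = -2t^4 + 4t³ + 6t² + 6t - 7.
Then h(11) = -23173.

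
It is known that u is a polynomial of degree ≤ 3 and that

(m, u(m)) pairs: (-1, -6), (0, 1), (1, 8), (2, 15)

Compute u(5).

Write u(m) = am³ + bm² + cm + d; the 4 given values yield a linear system in the 4 coefficients.
Solving, the top 2 coefficients vanish, and u(m) = 7m + 1.
Then u(5) = 36.

36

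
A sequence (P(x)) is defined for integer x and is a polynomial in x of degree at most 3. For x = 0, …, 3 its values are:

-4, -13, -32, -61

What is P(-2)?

First differences: -9, -19, -29. Second differences: -10, -10.
Level-2 differences are constant, so P has degree 2.
Fitting a degree-2 polynomial gives P(x) = -5x² - 4x - 4.
Then P(-2) = -16.

-16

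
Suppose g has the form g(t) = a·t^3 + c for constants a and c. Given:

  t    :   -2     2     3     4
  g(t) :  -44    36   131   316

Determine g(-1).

From g(-2) = -44 and g(2) = 36: -8a + c = -44 and 8a + c = 36.
Subtracting: 16a = 80, so a = 5; then c = -44 − 5·(-8) = -4.
So g(t) = 5t³ − 4, and g(-1) = -9.

-9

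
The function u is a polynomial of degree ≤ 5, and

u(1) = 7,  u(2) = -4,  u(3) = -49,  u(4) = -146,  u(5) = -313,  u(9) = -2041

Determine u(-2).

16

Write u(x) = ax^5 + bx^4 + cx³ + dx² + ex + p; the 6 given values yield a linear system in the 6 coefficients.
Solving, the top 2 coefficients vanish, and u(x) = -3x³ + x² + 7x + 2.
Then u(-2) = 16.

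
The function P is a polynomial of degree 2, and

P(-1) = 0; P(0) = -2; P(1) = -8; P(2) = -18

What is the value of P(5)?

-72

Write P(m) = am² + bm + c; the 4 given values yield a linear system in the 3 coefficients.
Solving, P(m) = -2m² - 4m - 2.
Then P(5) = -72.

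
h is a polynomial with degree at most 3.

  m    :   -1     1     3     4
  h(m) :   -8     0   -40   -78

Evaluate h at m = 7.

Write h(m) = am³ + bm² + cm + d; the 4 given values yield a linear system in the 4 coefficients.
Solving, the leading coefficient vanishes, and h(m) = -6m² + 4m + 2.
Then h(7) = -264.

-264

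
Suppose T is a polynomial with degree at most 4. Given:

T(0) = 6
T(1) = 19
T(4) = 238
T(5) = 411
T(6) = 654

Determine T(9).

1923

Write T(t) = at^4 + bt³ + ct² + dt + e; the 5 given values yield a linear system in the 5 coefficients.
Solving, the leading coefficient vanishes, and T(t) = 2t³ + 5t² + 6t + 6.
Then T(9) = 1923.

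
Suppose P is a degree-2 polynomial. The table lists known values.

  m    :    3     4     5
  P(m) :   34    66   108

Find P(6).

Write P(m) = am² + bm + c; the 3 given values yield a linear system in the 3 coefficients.
Solving, P(m) = 5m² - 3m - 2.
Then P(6) = 160.

160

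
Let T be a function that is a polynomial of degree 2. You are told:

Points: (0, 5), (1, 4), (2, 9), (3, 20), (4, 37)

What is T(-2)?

25

First differences: -1, 5, 11, 17. Second differences: 6, 6, 6.
Level-2 differences are constant, so T has degree 2.
Fitting a degree-2 polynomial gives T(x) = 3x² - 4x + 5.
Then T(-2) = 25.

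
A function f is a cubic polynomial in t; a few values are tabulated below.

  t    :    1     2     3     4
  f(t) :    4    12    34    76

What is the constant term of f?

4

Write f(t) = at³ + bt² + ct + d; the 4 given values yield a linear system in the 4 coefficients.
Solving, f(t) = t³ + t² - 2t + 4.
The constant term is f(0) = 4.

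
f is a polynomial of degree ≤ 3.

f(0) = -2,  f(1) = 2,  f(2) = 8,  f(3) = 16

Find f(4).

First differences: 4, 6, 8. Second differences: 2, 2.
Level-2 differences are constant, so f has degree 2.
Fitting a degree-2 polynomial gives f(n) = n² + 3n - 2.
Then f(4) = 26.

26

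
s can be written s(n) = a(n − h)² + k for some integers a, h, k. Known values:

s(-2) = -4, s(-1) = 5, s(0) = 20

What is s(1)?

First differences 9, 15; second difference 6 = 2a, so a = 3.
Expanding, the n-coefficient is −2ah = -6h; matching it to the data gives h = -3, and then k = -7.
So s(n) = 3(n + 3)² − 7.
s(1) = 3·4² − 7 = 41.

41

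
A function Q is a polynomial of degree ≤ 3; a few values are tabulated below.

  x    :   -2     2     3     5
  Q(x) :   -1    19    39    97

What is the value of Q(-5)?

Write Q(x) = ax³ + bx² + cx + d; the 4 given values yield a linear system in the 4 coefficients.
Solving, the leading coefficient vanishes, and Q(x) = 3x² + 5x - 3.
Then Q(-5) = 47.

47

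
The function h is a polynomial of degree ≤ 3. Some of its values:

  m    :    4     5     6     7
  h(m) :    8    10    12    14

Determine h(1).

2

Write h(m) = am³ + bm² + cm + d; the 4 given values yield a linear system in the 4 coefficients.
Solving, the top 2 coefficients vanish, and h(m) = 2m.
Then h(1) = 2.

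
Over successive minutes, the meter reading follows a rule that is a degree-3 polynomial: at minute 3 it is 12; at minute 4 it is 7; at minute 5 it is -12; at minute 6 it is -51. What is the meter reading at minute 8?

-213

Write the value at k as P(k).
Write P(k) = ak³ + bk² + ck + d; the 4 given values yield a linear system in the 4 coefficients.
Solving, P(k) = -k³ + 5k² - 3k + 3.
Then P(8) = -213.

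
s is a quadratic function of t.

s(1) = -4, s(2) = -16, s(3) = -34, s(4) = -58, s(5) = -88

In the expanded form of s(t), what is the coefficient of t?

-3

First differences: -12, -18, -24, -30. Second differences: -6, -6, -6.
Level-2 differences are constant, so s has degree 2.
Fitting a degree-2 polynomial gives s(t) = -3t² - 3t + 2.
The coefficient of t is -3.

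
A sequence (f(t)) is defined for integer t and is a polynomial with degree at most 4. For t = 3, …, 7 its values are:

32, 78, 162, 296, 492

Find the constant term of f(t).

2

First differences: 46, 84, 134, 196. Second differences: 38, 50, 62. Third differences: 12, 12.
Level-3 differences are constant, so f has degree 3.
Fitting a degree-3 polynomial gives f(t) = 2t³ - 5t² + 7t + 2.
The constant term is f(0) = 2.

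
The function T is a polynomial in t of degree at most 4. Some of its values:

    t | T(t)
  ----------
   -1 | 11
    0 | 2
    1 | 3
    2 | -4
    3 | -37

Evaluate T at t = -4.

First differences: -9, 1, -7, -33. Second differences: 10, -8, -26. Third differences: -18, -18.
Level-3 differences are constant, so T has degree 3.
Fitting a degree-3 polynomial gives T(t) = -3t³ + 5t² - t + 2.
Then T(-4) = 278.

278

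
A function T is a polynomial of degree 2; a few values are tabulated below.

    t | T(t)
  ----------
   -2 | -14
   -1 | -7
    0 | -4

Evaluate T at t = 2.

-10

Write T(t) = at² + bt + c; the 3 given values yield a linear system in the 3 coefficients.
Solving, T(t) = -2t² + t - 4.
Then T(2) = -10.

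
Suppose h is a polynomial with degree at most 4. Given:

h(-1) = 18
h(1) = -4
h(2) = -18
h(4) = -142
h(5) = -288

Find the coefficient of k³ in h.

Write h(k) = ak^4 + bk³ + ck² + dk + e; the 5 given values yield a linear system in the 5 coefficients.
Solving, the leading coefficient vanishes, and h(k) = -3k³ + 5k² - 8k + 2.
The coefficient of k³ is -3.

-3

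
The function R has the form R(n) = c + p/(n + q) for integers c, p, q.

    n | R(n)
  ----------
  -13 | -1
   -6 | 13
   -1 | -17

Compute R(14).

(R(n) − c)(n + q) = p for each data point; the three points give a linear system in c and q, then p follows.
Solving: c = -5, q = 4, p = -36, so R(n) = -5 − 36/(n + 4).
Then R(14) = -5 − 36/18 = -7.

-7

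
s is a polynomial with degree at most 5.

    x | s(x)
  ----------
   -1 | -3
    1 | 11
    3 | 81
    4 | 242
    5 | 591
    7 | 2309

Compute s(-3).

39

Write s(x) = ax^5 + bx^4 + cx³ + dx² + ex + p; the 6 given values yield a linear system in the 6 coefficients.
Solving, the leading coefficient vanishes, and s(x) = x^4 - 3x² + 7x + 6.
Then s(-3) = 39.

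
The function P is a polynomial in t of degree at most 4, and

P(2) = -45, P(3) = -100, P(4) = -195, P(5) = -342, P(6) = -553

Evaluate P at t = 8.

First differences: -55, -95, -147, -211. Second differences: -40, -52, -64. Third differences: -12, -12.
Level-3 differences are constant, so P has degree 3.
Fitting a degree-3 polynomial gives P(t) = -2t³ - 2t² - 7t - 7.
Then P(8) = -1215.

-1215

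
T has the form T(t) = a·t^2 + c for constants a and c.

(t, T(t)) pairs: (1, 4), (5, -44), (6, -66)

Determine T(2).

From T(1) = 4 and T(5) = -44: 1a + c = 4 and 25a + c = -44.
Subtracting: 24a = -48, so a = -2; then c = 4 − (-2)·1 = 6.
So T(t) = -2t² + 6, and T(2) = -2.

-2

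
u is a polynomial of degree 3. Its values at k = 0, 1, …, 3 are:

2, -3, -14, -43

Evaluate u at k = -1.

13

Write u(k) = ak³ + bk² + ck + d; the 4 given values yield a linear system in the 4 coefficients.
Solving, u(k) = -2k³ + 3k² - 6k + 2.
Then u(-1) = 13.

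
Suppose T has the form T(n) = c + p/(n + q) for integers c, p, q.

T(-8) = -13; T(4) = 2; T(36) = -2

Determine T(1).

5

(T(n) − c)(n + q) = p for each data point; the three points give a linear system in c and q, then p follows.
Solving: c = -3, q = 4, p = 40, so T(n) = -3 + 40/(n + 4).
Then T(1) = -3 + 40/5 = 5.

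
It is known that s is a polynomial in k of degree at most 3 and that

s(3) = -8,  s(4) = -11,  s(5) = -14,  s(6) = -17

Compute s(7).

First differences: -3, -3, -3.
Level-1 differences are constant, so s has degree 1.
Fitting a degree-1 polynomial gives s(k) = -3k + 1.
Then s(7) = -20.

-20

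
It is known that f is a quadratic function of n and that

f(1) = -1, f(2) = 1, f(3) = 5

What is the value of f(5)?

Write f(n) = an² + bn + c; the 3 given values yield a linear system in the 3 coefficients.
Solving, f(n) = n² - n - 1.
Then f(5) = 19.

19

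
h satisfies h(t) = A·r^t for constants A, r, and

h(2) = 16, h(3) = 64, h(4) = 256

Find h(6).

4096

Consecutive ratio: 64/16 = 4, and 256/64 = 4, so r = 4.
Then A·4^2 = 16 gives A = 1, and h(t) = 1·4^t.
h(6) = 1·4^6 = 4096.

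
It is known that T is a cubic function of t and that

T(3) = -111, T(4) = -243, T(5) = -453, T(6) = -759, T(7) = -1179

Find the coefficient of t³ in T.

First differences: -132, -210, -306, -420. Second differences: -78, -96, -114. Third differences: -18, -18.
Level-3 differences are constant, so T has degree 3.
Fitting a degree-3 polynomial gives T(t) = -3t³ - 3t² - 3.
The coefficient of t³ is -3.

-3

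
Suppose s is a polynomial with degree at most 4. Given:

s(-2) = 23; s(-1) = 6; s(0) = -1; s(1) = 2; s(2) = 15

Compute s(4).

71

Write s(k) = ak^4 + bk³ + ck² + dk + e; the 5 given values yield a linear system in the 5 coefficients.
Solving, the top 2 coefficients vanish, and s(k) = 5k² - 2k - 1.
Then s(4) = 71.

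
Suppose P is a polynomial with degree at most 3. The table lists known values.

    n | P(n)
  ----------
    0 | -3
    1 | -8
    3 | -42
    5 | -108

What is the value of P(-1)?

-6

Write P(n) = an³ + bn² + cn + d; the 4 given values yield a linear system in the 4 coefficients.
Solving, the leading coefficient vanishes, and P(n) = -4n² - n - 3.
Then P(-1) = -6.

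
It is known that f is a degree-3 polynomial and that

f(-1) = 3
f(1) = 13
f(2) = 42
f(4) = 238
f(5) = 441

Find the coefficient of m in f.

Write f(m) = am³ + bm² + cm + d; the 5 given values yield a linear system in the 4 coefficients.
Solving, f(m) = 3m³ + 2m² + 2m + 6.
The coefficient of m is 2.

2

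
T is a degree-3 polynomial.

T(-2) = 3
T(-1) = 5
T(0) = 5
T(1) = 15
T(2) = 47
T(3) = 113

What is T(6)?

Write T(n) = an³ + bn² + cn + d; the 6 given values yield a linear system in the 4 coefficients.
Solving, T(n) = 2n³ + 5n² + 3n + 5.
Then T(6) = 635.

635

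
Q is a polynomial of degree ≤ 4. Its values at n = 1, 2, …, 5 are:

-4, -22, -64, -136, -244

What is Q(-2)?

-34

First differences: -18, -42, -72, -108. Second differences: -24, -30, -36. Third differences: -6, -6.
Level-3 differences are constant, so Q has degree 3.
Fitting a degree-3 polynomial gives Q(n) = -n³ - 6n² + 7n - 4.
Then Q(-2) = -34.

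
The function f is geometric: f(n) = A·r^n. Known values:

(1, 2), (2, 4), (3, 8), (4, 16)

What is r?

2

Consecutive ratio: 4/2 = 2, and 8/4 = 2, so r = 2.
Then A·2^1 = 2 gives A = 1, and f(n) = 1·2^n.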